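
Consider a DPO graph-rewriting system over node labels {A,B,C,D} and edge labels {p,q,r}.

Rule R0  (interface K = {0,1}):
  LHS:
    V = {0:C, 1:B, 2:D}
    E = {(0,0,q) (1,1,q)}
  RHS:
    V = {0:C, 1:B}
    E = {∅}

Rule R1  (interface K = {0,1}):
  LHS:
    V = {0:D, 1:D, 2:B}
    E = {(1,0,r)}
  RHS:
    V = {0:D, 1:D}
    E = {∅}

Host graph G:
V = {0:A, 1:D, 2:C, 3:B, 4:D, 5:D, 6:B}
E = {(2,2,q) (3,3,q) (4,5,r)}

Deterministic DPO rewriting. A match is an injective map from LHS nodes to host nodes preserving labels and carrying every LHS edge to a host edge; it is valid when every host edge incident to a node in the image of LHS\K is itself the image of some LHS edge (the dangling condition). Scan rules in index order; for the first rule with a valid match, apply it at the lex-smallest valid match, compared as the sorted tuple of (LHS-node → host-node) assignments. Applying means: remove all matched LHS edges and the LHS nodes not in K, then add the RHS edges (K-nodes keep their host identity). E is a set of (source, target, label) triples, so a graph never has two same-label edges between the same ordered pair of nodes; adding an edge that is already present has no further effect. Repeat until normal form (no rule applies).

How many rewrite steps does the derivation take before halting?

start.  V:7 E:3  edges: 2-q->2 3-q->3 4-r->5
1. fire R0 via {0↦2, 1↦3, 2↦1}  →  V:6 E:1  edges: 4-r->5
2. fire R1 via {0↦5, 1↦4, 2↦3}  →  V:5 E:0  edges: ∅
normal form: no rule applies after step 2

Answer: 2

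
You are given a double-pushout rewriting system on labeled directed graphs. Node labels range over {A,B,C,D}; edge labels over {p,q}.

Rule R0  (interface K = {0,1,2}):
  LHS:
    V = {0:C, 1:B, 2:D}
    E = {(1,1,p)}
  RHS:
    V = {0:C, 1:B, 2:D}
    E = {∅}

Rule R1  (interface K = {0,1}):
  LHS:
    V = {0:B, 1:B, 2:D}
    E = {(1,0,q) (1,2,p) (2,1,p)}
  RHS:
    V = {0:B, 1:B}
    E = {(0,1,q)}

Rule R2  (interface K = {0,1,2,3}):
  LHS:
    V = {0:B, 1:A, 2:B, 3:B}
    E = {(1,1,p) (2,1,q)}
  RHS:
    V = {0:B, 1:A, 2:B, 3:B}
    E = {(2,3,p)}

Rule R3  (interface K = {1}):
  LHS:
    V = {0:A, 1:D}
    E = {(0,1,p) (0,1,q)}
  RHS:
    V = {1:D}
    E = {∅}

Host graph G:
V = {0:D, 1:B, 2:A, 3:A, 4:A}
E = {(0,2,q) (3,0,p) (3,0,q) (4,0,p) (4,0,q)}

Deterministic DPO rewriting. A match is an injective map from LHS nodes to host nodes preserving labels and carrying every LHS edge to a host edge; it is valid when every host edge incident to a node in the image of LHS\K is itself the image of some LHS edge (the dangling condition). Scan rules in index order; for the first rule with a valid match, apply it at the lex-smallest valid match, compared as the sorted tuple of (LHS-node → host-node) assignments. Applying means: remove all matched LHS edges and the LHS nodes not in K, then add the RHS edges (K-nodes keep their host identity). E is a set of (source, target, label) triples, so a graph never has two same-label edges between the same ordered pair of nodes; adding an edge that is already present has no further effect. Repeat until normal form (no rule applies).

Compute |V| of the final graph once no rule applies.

start.  V:5 E:5  edges: 0-q->2 3-p->0 3-q->0 4-p->0 4-q->0
1. fire R3 via {0↦3, 1↦0}  →  V:4 E:3  edges: 0-q->2 4-p->0 4-q->0
2. fire R3 via {0↦4, 1↦0}  →  V:3 E:1  edges: 0-q->2
normal form: no rule applies after step 2
NF nodes: {0:D, 1:B, 2:A}

Answer: 3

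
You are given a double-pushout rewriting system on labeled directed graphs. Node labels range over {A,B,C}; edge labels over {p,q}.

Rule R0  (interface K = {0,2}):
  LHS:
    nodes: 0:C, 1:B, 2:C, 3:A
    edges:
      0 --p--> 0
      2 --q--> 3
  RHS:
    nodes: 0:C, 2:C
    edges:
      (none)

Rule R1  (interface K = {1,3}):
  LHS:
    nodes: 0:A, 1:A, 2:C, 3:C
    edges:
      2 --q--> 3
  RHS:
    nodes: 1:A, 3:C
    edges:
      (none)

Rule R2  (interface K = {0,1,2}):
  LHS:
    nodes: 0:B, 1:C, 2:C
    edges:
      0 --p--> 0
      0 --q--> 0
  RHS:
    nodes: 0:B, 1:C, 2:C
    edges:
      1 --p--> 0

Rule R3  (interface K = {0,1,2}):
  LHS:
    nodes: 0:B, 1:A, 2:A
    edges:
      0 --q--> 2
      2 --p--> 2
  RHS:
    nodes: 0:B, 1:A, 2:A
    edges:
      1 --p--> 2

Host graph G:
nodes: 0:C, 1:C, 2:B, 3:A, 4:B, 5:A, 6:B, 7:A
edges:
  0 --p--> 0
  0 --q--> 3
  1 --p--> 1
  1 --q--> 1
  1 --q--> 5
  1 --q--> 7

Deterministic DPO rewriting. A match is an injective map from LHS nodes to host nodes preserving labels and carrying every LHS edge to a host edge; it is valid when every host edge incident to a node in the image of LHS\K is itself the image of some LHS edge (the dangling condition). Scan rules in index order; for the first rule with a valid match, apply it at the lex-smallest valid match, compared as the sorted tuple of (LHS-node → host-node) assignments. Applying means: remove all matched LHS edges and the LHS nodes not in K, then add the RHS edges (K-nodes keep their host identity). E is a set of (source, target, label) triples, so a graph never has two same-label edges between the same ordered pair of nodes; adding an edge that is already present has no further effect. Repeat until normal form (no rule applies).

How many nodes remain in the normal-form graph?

Answer: 4

Steps:
initial: |V|=8 |E|=6  E = 0-p->0 0-q->3 1-p->1 1-q->1 1-q->5 1-q->7
step 1: apply R0 at {0↦0, 1↦2, 2↦1, 3↦5}  → |V|=6 |E|=4  E = 0-q->3 1-p->1 1-q->1 1-q->7
step 2: apply R0 at {0↦1, 1↦4, 2↦0, 3↦3}  → |V|=4 |E|=2  E = 1-q->1 1-q->7
normal form: no rule applies after step 2
NF nodes: {0:C, 1:C, 6:B, 7:A}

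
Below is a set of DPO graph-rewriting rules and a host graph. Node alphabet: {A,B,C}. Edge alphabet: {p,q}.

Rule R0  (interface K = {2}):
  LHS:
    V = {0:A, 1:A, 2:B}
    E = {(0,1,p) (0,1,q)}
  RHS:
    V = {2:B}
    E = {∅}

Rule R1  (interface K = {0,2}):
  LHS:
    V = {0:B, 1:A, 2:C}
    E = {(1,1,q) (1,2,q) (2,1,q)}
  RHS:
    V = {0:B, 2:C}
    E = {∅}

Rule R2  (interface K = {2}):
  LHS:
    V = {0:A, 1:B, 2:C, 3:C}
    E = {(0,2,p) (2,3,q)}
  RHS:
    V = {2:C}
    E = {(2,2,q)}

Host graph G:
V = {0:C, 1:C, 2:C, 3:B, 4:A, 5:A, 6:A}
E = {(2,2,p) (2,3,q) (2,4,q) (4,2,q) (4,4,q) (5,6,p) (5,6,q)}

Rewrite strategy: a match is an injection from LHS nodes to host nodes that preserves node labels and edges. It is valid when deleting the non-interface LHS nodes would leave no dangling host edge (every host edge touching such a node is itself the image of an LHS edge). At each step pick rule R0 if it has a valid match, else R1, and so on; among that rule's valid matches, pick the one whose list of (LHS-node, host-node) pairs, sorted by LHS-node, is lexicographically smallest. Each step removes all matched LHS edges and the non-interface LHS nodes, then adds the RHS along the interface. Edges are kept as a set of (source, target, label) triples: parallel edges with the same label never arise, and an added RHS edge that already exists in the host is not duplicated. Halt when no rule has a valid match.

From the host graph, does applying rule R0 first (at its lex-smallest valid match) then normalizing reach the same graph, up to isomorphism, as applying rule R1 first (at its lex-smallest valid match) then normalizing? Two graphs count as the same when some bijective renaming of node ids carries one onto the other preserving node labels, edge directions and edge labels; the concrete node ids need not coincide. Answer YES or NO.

branch R0-first: apply at {0↦5, 1↦6, 2↦3} → |E|=5, then 1 more step(s) → NF |V|=4 |E|=2 V={0:C, 1:C, 2:C, 3:B} E=2-p->2 2-q->3
branch R1-first: apply at {0↦3, 1↦4, 2↦2} → |E|=4, then 1 more step(s) → NF |V|=4 |E|=2 V={0:C, 1:C, 2:C, 3:B} E=2-p->2 2-q->3
graphs isomorphic (equal up to label-preserving node renaming)

Answer: YES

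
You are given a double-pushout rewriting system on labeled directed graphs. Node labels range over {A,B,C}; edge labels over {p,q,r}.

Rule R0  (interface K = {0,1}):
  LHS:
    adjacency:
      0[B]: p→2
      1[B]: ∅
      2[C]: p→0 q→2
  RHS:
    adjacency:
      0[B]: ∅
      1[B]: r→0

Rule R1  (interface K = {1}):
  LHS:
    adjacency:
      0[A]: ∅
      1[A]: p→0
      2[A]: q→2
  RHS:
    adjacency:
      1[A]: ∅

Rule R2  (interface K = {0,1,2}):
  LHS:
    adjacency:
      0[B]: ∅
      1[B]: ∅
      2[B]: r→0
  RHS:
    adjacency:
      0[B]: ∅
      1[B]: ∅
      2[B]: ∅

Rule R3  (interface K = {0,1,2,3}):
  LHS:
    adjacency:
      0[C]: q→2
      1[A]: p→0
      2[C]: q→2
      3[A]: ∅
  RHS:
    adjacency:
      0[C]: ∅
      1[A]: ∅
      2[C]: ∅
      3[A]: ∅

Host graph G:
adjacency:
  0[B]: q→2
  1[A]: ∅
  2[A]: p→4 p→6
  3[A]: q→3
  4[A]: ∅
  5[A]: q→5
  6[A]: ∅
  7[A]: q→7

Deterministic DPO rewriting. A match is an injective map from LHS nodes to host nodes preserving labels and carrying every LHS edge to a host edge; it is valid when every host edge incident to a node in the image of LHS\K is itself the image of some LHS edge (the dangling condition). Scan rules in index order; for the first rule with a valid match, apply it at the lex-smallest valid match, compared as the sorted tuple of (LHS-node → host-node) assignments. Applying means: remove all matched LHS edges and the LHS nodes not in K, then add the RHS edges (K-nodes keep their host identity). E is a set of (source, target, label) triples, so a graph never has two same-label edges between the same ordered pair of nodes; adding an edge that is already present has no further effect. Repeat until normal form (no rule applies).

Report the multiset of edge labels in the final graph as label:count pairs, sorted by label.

[0] host  ⇒  8 nodes, 6 edges  {0-q->2 2-p->4 2-p->6 3-q->3 5-q->5 7-q->7}
[1] R1 @ {0↦4, 1↦2, 2↦3}  ⇒  6 nodes, 4 edges  {0-q->2 2-p->6 5-q->5 7-q->7}
[2] R1 @ {0↦6, 1↦2, 2↦5}  ⇒  4 nodes, 2 edges  {0-q->2 7-q->7}
normal form: no rule applies after step 2
NF edges: [(0, 2, 'q'), (7, 7, 'q')]

Answer: q:2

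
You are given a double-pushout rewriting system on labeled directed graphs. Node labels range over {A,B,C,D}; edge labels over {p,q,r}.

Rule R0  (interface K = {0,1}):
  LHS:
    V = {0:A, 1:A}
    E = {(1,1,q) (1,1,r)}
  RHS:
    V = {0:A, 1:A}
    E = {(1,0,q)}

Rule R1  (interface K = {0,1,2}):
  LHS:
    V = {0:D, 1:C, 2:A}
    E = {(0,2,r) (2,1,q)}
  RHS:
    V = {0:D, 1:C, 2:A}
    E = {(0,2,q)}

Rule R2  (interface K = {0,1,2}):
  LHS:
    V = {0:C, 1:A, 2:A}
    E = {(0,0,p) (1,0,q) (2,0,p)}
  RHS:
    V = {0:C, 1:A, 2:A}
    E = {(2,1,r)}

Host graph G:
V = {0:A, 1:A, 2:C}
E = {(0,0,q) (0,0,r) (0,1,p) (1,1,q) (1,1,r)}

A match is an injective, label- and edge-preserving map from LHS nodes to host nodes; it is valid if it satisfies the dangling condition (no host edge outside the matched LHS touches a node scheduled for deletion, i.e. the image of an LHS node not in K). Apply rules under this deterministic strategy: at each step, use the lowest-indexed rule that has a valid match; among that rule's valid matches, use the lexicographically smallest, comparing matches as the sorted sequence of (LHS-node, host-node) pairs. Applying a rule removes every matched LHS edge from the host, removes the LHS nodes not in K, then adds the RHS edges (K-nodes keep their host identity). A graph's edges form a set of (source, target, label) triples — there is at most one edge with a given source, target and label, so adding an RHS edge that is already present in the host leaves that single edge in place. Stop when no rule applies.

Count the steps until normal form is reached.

start.  V:3 E:5  edges: 0-q->0 0-r->0 0-p->1 1-q->1 1-r->1
1. fire R0 via {0↦0, 1↦1}  →  V:3 E:4  edges: 0-q->0 0-r->0 0-p->1 1-q->0
2. fire R0 via {0↦1, 1↦0}  →  V:3 E:3  edges: 0-p->1 0-q->1 1-q->0
final graph: no rule applies after step 2

Answer: 2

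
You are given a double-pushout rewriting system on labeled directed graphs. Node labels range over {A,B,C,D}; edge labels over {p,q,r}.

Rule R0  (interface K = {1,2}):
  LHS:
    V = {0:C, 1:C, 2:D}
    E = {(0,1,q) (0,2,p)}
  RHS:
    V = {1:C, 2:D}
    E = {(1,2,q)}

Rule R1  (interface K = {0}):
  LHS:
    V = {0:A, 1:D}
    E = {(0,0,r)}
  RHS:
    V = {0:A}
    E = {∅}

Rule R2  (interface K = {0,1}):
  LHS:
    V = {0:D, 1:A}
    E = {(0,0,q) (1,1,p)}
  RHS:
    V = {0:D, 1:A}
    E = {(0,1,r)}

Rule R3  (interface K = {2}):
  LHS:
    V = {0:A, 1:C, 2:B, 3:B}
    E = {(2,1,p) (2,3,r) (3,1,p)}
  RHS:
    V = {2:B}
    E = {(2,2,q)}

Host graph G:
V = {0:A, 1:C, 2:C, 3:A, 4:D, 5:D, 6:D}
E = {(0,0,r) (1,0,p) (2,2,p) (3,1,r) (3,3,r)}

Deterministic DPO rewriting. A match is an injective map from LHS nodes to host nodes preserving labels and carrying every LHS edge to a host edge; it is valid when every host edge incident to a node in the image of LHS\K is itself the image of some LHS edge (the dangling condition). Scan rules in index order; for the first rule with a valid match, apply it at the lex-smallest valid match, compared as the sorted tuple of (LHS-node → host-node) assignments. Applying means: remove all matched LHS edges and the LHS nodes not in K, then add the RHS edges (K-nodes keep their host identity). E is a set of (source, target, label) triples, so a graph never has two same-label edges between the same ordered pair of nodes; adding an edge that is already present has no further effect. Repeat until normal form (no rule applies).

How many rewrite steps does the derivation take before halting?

Answer: 2

Derivation:
[0] host  ⇒  7 nodes, 5 edges  {0-r->0 1-p->0 2-p->2 3-r->1 3-r->3}
[1] R1 @ {0↦0, 1↦4}  ⇒  6 nodes, 4 edges  {1-p->0 2-p->2 3-r->1 3-r->3}
[2] R1 @ {0↦3, 1↦5}  ⇒  5 nodes, 3 edges  {1-p->0 2-p->2 3-r->1}
final graph: no rule applies after step 2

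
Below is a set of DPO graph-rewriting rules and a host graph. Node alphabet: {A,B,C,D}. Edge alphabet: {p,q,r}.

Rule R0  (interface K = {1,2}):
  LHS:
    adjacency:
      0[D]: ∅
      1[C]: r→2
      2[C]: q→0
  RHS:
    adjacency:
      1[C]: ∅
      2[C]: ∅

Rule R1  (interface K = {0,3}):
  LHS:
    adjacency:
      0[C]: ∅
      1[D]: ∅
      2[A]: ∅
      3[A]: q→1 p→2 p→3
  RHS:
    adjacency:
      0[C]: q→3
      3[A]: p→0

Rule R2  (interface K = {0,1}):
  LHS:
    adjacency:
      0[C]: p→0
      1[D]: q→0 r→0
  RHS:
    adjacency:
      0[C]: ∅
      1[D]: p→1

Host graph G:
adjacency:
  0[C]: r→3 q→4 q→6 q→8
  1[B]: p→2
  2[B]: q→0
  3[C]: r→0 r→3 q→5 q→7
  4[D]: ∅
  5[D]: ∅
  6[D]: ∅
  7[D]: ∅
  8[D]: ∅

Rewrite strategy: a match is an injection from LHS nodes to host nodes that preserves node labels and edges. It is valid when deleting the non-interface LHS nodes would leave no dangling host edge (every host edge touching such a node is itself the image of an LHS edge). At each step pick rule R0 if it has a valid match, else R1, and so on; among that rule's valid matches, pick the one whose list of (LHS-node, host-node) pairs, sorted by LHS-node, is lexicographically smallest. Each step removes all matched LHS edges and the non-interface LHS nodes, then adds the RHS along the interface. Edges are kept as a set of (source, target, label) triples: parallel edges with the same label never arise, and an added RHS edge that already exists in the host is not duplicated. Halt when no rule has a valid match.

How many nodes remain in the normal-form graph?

Answer: 7

Derivation:
initial: |V|=9 |E|=10  E = 0-r->3 0-q->4 0-q->6 0-q->8 1-p->2 2-q->0 3-r->0 3-r->3 3-q->5 3-q->7
step 1: apply R0 at {0↦4, 1↦3, 2↦0}  → |V|=8 |E|=8  E = 0-r->3 0-q->6 0-q->8 1-p->2 2-q->0 3-r->3 3-q->5 3-q->7
step 2: apply R0 at {0↦5, 1↦0, 2↦3}  → |V|=7 |E|=6  E = 0-q->6 0-q->8 1-p->2 2-q->0 3-r->3 3-q->7
normal form: no rule applies after step 2
NF nodes: {0:C, 1:B, 2:B, 3:C, 6:D, 7:D, 8:D}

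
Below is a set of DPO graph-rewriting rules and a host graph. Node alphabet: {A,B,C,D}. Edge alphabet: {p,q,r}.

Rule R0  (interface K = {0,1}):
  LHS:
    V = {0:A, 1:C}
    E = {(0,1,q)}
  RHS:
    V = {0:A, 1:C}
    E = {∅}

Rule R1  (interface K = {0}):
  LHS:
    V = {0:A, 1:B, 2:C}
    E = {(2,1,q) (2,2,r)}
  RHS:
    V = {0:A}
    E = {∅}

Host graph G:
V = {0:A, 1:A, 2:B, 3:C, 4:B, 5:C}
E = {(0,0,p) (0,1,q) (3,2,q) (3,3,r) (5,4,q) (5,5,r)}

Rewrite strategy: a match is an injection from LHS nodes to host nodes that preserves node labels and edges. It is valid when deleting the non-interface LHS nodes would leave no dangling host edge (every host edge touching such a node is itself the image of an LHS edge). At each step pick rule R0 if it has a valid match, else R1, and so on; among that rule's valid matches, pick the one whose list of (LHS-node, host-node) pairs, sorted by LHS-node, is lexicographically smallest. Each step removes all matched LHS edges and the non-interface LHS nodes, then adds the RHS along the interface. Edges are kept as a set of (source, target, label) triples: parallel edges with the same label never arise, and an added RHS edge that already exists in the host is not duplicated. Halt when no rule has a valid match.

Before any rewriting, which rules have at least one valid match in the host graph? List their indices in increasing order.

R0: no valid match — LHS pattern not found
R1: 4 valid matches — {0↦0, 1↦2, 2↦3}, {0↦0, 1↦4, 2↦5}, {0↦1, 1↦2, 2↦3} (+1 more)

Answer: [R1]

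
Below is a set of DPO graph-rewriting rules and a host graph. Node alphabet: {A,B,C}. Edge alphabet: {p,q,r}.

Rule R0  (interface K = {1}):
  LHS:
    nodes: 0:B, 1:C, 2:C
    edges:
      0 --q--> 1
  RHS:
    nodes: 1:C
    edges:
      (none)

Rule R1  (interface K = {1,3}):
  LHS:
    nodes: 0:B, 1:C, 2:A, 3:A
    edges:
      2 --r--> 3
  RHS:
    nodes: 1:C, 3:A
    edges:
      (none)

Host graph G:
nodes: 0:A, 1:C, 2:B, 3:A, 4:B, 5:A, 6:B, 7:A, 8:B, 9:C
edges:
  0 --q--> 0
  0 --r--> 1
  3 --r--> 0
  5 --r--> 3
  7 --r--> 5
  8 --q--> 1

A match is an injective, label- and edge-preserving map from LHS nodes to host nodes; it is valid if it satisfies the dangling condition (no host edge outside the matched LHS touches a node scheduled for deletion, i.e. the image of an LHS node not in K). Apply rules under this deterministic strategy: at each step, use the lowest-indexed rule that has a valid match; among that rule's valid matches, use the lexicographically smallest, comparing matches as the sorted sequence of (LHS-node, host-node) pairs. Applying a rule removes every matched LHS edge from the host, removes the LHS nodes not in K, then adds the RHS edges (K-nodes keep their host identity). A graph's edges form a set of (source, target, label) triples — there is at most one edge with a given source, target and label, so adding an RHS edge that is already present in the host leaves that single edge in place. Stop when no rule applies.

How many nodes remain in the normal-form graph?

[0] host  ⇒  10 nodes, 6 edges  {0-q->0 0-r->1 3-r->0 5-r->3 7-r->5 8-q->1}
[1] R0 @ {0↦8, 1↦1, 2↦9}  ⇒  8 nodes, 5 edges  {0-q->0 0-r->1 3-r->0 5-r->3 7-r->5}
[2] R1 @ {0↦2, 1↦1, 2↦7, 3↦5}  ⇒  6 nodes, 4 edges  {0-q->0 0-r->1 3-r->0 5-r->3}
[3] R1 @ {0↦4, 1↦1, 2↦5, 3↦3}  ⇒  4 nodes, 3 edges  {0-q->0 0-r->1 3-r->0}
[4] R1 @ {0↦6, 1↦1, 2↦3, 3↦0}  ⇒  2 nodes, 2 edges  {0-q->0 0-r->1}
final graph: no rule applies after step 4
NF nodes: {0:A, 1:C}

Answer: 2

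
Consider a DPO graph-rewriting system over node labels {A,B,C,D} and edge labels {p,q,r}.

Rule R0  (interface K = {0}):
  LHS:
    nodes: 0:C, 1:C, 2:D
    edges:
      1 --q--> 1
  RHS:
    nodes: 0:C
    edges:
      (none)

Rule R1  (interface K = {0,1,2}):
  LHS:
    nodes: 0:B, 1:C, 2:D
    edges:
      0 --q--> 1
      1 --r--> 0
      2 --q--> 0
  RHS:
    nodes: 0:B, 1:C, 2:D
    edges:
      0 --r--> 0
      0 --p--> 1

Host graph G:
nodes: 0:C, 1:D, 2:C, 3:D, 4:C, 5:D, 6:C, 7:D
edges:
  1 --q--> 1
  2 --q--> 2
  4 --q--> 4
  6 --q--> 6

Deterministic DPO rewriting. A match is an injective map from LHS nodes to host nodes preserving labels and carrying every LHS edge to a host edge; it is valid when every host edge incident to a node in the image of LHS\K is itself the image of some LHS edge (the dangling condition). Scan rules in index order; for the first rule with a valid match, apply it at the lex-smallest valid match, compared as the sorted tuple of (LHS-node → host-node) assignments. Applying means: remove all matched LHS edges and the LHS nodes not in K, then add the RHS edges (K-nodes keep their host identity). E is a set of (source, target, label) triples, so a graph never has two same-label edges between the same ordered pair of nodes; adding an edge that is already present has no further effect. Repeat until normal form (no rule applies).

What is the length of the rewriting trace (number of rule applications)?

initial: |V|=8 |E|=4  E = 1-q->1 2-q->2 4-q->4 6-q->6
step 1: apply R0 at {0↦0, 1↦2, 2↦3}  → |V|=6 |E|=3  E = 1-q->1 4-q->4 6-q->6
step 2: apply R0 at {0↦0, 1↦4, 2↦5}  → |V|=4 |E|=2  E = 1-q->1 6-q->6
step 3: apply R0 at {0↦0, 1↦6, 2↦7}  → |V|=2 |E|=1  E = 1-q->1
halt: no rule applies after step 3

Answer: 3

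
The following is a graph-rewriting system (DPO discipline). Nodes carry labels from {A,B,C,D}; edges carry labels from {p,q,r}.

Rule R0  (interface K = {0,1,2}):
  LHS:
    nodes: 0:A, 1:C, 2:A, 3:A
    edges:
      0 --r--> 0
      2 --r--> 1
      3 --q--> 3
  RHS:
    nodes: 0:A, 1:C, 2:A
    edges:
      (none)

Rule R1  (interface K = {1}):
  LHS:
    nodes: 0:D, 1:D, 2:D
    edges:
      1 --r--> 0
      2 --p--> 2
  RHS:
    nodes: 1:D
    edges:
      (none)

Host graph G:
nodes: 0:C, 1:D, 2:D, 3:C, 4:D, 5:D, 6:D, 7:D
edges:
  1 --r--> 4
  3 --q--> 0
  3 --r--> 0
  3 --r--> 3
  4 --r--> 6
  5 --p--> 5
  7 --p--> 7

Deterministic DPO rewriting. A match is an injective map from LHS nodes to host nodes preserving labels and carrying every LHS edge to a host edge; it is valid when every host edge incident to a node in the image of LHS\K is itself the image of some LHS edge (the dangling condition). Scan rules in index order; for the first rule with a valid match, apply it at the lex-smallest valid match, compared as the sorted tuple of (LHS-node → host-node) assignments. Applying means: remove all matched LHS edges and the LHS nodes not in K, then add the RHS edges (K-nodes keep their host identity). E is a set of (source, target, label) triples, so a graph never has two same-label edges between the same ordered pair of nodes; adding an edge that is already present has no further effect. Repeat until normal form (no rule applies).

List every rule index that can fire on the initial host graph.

Answer: [R1]

Derivation:
R0: no valid match — LHS pattern not found
R1: 2 valid matches — {0↦6, 1↦4, 2↦5}, {0↦6, 1↦4, 2↦7}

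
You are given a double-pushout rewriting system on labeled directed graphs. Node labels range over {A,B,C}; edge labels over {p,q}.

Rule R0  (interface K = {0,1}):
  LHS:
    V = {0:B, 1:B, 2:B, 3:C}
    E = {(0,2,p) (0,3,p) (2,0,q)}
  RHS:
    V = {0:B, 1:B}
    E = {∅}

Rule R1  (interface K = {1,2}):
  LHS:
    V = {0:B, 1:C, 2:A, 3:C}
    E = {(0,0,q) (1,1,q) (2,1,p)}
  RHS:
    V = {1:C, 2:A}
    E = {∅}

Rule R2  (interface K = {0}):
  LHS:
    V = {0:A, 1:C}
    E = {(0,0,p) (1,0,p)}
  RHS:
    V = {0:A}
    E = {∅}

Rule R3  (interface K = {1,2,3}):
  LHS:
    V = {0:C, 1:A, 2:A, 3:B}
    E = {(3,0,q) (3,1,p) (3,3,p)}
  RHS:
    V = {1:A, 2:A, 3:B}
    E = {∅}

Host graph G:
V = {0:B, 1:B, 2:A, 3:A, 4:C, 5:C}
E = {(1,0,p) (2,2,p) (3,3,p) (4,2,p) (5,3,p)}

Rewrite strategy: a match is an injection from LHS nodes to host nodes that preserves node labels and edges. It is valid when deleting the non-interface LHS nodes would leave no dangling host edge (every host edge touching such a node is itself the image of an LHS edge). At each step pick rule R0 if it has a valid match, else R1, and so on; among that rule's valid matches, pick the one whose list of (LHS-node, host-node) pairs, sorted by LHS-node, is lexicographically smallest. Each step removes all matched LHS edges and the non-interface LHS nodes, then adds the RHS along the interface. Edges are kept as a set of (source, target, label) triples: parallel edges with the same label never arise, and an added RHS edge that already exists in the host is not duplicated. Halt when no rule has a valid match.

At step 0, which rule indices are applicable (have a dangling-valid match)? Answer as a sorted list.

Answer: [R2]

Steps:
R0: no valid match — LHS pattern not found
R1: no valid match — LHS pattern not found
R2: 2 valid matches — {0↦2, 1↦4}, {0↦3, 1↦5}
R3: no valid match — LHS pattern not found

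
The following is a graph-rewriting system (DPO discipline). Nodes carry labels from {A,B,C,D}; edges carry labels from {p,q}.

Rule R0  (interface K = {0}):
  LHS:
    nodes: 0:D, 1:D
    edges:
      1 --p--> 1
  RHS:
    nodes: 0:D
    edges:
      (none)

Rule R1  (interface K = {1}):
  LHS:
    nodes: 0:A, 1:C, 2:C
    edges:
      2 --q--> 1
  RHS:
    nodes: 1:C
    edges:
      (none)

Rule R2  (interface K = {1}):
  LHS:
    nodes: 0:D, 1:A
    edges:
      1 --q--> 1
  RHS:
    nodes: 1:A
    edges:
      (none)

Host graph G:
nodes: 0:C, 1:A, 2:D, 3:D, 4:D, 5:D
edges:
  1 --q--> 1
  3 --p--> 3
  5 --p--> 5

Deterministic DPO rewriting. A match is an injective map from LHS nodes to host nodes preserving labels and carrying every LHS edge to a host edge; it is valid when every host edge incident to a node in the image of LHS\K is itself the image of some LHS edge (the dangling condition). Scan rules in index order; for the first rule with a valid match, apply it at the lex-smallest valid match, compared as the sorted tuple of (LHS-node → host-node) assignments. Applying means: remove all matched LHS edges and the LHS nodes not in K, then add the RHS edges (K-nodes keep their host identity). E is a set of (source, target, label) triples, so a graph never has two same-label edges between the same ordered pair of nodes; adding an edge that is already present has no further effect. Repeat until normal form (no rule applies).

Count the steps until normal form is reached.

[0] host  ⇒  6 nodes, 3 edges  {1-q->1 3-p->3 5-p->5}
[1] R0 @ {0↦2, 1↦3}  ⇒  5 nodes, 2 edges  {1-q->1 5-p->5}
[2] R0 @ {0↦2, 1↦5}  ⇒  4 nodes, 1 edges  {1-q->1}
[3] R2 @ {0↦2, 1↦1}  ⇒  3 nodes, 0 edges  {∅}
halt: no rule applies after step 3

Answer: 3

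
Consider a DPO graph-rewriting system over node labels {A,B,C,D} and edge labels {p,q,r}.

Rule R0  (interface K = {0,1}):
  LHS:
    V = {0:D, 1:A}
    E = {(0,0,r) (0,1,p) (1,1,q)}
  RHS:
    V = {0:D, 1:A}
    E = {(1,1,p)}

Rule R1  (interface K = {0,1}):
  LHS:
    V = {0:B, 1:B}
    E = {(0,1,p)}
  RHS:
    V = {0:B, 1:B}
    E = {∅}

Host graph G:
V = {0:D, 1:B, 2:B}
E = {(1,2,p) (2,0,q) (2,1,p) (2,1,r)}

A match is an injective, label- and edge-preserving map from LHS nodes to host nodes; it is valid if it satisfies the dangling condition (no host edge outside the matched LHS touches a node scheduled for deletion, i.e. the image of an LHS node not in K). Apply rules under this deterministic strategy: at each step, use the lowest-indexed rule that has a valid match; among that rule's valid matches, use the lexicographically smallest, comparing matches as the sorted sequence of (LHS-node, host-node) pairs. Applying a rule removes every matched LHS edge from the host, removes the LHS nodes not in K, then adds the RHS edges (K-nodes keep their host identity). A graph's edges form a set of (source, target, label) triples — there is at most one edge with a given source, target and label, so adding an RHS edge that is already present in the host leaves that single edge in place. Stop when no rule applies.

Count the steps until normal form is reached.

Answer: 2

Derivation:
start.  V:3 E:4  edges: 1-p->2 2-q->0 2-p->1 2-r->1
1. fire R1 via {0↦1, 1↦2}  →  V:3 E:3  edges: 2-q->0 2-p->1 2-r->1
2. fire R1 via {0↦2, 1↦1}  →  V:3 E:2  edges: 2-q->0 2-r->1
final graph: no rule applies after step 2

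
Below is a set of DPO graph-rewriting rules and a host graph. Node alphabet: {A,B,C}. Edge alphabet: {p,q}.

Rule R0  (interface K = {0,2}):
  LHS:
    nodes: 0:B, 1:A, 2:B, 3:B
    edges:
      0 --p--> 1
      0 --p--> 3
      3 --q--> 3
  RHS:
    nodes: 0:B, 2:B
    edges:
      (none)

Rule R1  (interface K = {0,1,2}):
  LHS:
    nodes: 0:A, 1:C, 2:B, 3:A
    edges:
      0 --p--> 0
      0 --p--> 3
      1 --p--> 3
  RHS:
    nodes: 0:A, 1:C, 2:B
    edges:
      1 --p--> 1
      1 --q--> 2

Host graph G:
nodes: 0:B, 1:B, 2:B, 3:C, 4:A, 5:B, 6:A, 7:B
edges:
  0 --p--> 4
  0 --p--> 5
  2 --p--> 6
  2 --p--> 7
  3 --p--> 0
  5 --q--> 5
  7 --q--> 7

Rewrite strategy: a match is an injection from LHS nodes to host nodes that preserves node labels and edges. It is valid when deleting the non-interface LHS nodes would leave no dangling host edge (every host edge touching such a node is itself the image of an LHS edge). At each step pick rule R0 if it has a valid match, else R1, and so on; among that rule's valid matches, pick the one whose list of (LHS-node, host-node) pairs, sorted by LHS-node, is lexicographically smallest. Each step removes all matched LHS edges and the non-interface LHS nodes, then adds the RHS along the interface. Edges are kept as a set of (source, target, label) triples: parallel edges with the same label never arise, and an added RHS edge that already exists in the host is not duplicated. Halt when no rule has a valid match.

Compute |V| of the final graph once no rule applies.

Answer: 4

Steps:
[0] host  ⇒  8 nodes, 7 edges  {0-p->4 0-p->5 2-p->6 2-p->7 3-p->0 5-q->5 7-q->7}
[1] R0 @ {0↦0, 1↦4, 2↦1, 3↦5}  ⇒  6 nodes, 4 edges  {2-p->6 2-p->7 3-p->0 7-q->7}
[2] R0 @ {0↦2, 1↦6, 2↦0, 3↦7}  ⇒  4 nodes, 1 edges  {3-p->0}
normal form: no rule applies after step 2
NF nodes: {0:B, 1:B, 2:B, 3:C}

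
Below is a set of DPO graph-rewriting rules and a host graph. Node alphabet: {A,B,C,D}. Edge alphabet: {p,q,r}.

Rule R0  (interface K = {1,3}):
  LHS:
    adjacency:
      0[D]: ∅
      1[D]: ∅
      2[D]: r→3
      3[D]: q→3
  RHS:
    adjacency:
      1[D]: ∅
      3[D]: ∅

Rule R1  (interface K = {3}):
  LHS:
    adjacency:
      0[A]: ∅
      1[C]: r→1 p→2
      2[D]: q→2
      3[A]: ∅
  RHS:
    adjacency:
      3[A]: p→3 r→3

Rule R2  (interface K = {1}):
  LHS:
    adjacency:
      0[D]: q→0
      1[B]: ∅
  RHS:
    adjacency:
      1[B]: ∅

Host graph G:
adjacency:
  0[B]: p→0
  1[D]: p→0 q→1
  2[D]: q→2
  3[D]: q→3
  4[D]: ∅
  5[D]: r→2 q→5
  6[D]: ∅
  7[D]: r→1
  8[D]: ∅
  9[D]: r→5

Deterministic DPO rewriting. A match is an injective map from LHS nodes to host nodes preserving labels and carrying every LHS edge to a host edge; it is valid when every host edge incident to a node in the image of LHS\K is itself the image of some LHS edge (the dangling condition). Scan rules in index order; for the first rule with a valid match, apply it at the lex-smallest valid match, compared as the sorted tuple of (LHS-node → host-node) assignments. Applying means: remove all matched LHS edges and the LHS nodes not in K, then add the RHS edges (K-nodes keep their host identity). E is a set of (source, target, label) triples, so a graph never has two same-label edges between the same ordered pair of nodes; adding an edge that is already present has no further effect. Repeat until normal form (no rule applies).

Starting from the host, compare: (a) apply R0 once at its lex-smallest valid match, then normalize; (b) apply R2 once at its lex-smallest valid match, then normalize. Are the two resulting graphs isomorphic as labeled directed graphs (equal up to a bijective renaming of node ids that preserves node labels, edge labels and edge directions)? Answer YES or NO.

Answer: YES

Steps:
branch R0-first: apply at {0↦4, 1↦1, 2↦9, 3↦5} → |E|=7, then 3 more step(s) → NF |V|=3 |E|=2 V={0:B, 1:D, 8:D} E=0-p->0 1-p->0
branch R2-first: apply at {0↦3, 1↦0} → |E|=8, then 3 more step(s) → NF |V|=3 |E|=2 V={0:B, 1:D, 8:D} E=0-p->0 1-p->0
graphs isomorphic (equal up to label-preserving node renaming)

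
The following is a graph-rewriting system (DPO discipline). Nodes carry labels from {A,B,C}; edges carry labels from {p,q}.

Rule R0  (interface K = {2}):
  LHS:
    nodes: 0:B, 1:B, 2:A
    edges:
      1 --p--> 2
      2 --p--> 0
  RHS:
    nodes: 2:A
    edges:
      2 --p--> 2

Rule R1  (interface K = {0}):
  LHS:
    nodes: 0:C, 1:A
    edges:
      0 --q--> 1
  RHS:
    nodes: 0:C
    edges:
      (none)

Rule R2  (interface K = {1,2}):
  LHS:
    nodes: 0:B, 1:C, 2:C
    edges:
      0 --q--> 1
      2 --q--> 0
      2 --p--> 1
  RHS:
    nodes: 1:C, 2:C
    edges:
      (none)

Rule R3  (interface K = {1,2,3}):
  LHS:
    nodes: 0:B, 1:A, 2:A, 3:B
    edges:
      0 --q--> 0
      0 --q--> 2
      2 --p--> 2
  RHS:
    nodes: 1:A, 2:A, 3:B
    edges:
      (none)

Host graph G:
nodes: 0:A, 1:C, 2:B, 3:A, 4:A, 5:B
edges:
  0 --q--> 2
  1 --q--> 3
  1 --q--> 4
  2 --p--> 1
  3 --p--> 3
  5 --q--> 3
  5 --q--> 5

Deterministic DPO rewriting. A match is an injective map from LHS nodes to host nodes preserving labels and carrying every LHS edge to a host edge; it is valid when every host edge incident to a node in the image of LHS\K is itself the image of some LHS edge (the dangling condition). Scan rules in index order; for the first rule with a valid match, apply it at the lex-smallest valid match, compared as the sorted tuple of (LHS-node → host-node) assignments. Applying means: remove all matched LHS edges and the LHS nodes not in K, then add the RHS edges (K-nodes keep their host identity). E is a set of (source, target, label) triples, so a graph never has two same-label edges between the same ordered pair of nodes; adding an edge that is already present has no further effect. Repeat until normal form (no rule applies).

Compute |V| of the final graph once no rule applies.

[0] host  ⇒  6 nodes, 7 edges  {0-q->2 1-q->3 1-q->4 2-p->1 3-p->3 5-q->3 5-q->5}
[1] R1 @ {0↦1, 1↦4}  ⇒  5 nodes, 6 edges  {0-q->2 1-q->3 2-p->1 3-p->3 5-q->3 5-q->5}
[2] R3 @ {0↦5, 1↦0, 2↦3, 3↦2}  ⇒  4 nodes, 3 edges  {0-q->2 1-q->3 2-p->1}
[3] R1 @ {0↦1, 1↦3}  ⇒  3 nodes, 2 edges  {0-q->2 2-p->1}
normal form: no rule applies after step 3
NF nodes: {0:A, 1:C, 2:B}

Answer: 3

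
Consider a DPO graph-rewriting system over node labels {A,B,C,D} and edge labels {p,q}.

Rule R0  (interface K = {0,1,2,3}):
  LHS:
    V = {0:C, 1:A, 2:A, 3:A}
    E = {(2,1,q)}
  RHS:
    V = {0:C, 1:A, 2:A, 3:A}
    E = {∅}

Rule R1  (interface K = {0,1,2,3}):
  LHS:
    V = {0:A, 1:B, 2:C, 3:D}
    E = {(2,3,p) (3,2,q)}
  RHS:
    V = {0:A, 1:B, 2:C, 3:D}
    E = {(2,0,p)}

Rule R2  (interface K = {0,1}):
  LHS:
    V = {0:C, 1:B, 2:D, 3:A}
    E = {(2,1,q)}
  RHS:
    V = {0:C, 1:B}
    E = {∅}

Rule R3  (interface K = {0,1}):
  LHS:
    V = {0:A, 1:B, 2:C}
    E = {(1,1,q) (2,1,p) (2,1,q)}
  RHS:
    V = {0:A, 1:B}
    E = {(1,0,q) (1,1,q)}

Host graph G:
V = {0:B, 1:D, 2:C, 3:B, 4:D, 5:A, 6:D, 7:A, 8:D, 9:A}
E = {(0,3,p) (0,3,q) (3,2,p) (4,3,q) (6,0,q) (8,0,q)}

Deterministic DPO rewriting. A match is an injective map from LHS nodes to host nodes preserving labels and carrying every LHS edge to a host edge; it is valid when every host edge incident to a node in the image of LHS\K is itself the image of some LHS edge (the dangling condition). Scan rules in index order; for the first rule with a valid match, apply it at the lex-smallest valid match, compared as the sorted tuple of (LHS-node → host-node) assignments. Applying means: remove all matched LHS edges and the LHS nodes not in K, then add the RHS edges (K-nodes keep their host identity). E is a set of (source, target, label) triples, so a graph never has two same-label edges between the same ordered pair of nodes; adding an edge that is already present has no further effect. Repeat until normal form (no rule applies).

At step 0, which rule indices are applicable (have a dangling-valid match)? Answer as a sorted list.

R0: no valid match — LHS pattern not found
R1: no valid match — LHS pattern not found
R2: 9 valid matches — {0↦2, 1↦0, 2↦6, 3↦5}, {0↦2, 1↦0, 2↦6, 3↦7}, {0↦2, 1↦0, 2↦6, 3↦9} (+6 more)
R3: no valid match — LHS pattern not found

Answer: [R2]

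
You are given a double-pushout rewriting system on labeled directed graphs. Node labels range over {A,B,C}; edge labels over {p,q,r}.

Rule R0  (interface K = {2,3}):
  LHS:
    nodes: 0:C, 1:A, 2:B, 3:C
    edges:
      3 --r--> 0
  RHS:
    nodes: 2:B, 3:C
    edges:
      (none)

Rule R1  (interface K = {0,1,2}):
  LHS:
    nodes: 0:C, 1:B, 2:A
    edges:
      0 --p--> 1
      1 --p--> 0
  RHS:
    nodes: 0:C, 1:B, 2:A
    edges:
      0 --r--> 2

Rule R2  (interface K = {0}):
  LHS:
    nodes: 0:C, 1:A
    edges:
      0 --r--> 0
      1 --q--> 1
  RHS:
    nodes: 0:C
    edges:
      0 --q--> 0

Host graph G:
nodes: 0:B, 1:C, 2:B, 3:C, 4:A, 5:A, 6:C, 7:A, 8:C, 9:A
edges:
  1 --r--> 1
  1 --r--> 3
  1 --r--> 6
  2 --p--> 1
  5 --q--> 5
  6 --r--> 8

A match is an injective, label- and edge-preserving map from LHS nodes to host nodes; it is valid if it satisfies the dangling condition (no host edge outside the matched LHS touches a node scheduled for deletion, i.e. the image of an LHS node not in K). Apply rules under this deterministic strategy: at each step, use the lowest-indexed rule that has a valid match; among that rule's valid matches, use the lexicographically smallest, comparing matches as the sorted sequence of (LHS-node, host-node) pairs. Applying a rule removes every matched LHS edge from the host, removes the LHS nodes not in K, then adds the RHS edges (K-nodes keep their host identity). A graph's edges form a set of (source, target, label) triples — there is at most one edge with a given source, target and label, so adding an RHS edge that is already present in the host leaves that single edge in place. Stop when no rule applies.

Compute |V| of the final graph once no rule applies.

Answer: 3

Steps:
[0] host  ⇒  10 nodes, 6 edges  {1-r->1 1-r->3 1-r->6 2-p->1 5-q->5 6-r->8}
[1] R0 @ {0↦3, 1↦4, 2↦0, 3↦1}  ⇒  8 nodes, 5 edges  {1-r->1 1-r->6 2-p->1 5-q->5 6-r->8}
[2] R0 @ {0↦8, 1↦7, 2↦0, 3↦6}  ⇒  6 nodes, 4 edges  {1-r->1 1-r->6 2-p->1 5-q->5}
[3] R0 @ {0↦6, 1↦9, 2↦0, 3↦1}  ⇒  4 nodes, 3 edges  {1-r->1 2-p->1 5-q->5}
[4] R2 @ {0↦1, 1↦5}  ⇒  3 nodes, 2 edges  {1-q->1 2-p->1}
halt: no rule applies after step 4
NF nodes: {0:B, 1:C, 2:B}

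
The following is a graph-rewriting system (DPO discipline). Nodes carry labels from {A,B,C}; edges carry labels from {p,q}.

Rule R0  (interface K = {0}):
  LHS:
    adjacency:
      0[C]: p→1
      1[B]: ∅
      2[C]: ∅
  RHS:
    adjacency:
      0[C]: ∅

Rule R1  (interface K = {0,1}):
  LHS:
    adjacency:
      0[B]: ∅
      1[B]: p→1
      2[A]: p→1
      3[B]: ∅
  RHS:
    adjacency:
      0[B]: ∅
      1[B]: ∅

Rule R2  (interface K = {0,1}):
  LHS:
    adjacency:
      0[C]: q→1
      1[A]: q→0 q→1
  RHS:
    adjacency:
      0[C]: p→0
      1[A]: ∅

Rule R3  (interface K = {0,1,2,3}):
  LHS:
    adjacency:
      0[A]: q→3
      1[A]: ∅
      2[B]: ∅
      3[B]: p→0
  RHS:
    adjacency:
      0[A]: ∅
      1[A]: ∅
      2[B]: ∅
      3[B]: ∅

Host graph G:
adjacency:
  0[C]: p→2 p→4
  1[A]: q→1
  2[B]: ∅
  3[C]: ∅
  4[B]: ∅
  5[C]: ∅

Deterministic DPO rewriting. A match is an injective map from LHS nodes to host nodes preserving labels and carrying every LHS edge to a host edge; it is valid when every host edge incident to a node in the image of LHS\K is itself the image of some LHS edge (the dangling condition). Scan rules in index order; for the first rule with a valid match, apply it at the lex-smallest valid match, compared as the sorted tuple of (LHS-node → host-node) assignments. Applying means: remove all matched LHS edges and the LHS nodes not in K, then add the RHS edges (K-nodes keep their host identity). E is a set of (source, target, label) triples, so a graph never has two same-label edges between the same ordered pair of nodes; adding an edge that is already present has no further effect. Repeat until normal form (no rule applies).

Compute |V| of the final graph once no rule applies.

[0] host  ⇒  6 nodes, 3 edges  {0-p->2 0-p->4 1-q->1}
[1] R0 @ {0↦0, 1↦2, 2↦3}  ⇒  4 nodes, 2 edges  {0-p->4 1-q->1}
[2] R0 @ {0↦0, 1↦4, 2↦5}  ⇒  2 nodes, 1 edges  {1-q->1}
normal form: no rule applies after step 2
NF nodes: {0:C, 1:A}

Answer: 2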